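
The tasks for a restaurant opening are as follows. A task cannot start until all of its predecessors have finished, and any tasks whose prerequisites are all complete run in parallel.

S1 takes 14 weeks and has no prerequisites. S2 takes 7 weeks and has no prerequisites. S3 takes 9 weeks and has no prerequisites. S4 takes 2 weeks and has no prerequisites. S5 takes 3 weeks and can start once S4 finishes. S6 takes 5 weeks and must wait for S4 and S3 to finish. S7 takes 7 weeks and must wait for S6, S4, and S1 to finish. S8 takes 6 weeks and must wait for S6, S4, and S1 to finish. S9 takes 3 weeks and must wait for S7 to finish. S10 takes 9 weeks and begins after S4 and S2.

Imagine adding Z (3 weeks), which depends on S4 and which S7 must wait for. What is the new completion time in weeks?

24

Originally the restaurant opening takes 24 weeks.
With Z inserted, S7 now waits for max(S6, S4, S1, Z).
New critical path: S1→S7→S9 = 14+7+3 = 24 ⇒ 24 weeks.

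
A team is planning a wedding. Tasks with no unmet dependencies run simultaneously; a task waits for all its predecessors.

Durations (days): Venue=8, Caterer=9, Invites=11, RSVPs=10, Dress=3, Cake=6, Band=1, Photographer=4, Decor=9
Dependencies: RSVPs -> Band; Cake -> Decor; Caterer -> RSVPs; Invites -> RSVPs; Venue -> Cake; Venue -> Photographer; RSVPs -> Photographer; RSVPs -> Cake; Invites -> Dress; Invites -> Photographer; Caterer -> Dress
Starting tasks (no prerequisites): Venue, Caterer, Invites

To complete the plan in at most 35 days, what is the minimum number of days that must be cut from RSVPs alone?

1

Current finish: 36 days; target: 35.
RSVPs is on every critical path, so each day cut from RSVPs cuts the finish by one (this holds down to a finish of 27).
Need 36 − 35 = 1 day off RSVPs → RSVPs becomes 9 days, finish becomes 35.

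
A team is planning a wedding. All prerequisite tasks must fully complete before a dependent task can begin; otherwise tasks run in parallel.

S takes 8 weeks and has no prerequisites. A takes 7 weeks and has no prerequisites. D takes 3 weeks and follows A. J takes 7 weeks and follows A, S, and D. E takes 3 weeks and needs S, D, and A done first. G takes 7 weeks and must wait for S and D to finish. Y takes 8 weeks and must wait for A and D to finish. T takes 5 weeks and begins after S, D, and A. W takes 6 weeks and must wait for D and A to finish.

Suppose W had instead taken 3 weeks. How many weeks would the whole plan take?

18

Baseline: A→D→Y = 7+3+8 = 18 → 18 weeks.
W is off the critical path — its longest chain is 16 weeks, giving 2 of slack.
The critical path is still A→D→Y; finish is now 18 weeks.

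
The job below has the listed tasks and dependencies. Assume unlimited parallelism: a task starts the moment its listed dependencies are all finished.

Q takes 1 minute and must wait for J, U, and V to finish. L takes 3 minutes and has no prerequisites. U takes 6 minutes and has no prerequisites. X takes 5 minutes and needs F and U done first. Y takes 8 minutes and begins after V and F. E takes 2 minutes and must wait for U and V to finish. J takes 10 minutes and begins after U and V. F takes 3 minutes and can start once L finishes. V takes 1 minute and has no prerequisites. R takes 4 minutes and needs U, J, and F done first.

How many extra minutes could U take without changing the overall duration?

0

Critical path: U→J→R = 6+10+4 = 20, so the finish is 20 minutes.
U finishes as early as 6 and must finish by 6.
Slack of U = 0 − 0 = 0 minutes.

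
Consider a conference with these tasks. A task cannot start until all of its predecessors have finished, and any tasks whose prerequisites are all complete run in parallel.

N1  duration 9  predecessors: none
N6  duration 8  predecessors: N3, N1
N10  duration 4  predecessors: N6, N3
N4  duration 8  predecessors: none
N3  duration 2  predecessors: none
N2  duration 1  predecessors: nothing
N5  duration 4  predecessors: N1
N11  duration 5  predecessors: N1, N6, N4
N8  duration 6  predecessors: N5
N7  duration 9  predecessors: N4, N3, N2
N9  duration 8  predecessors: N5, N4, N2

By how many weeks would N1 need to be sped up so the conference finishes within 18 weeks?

Current finish: 22 weeks; target: 18.
N1 is on every critical path, so each week cut from N1 cuts the finish by one (this holds down to a finish of 17).
Need 22 − 18 = 4 weeks off N1 → N1 becomes 5 weeks, finish becomes 18.

4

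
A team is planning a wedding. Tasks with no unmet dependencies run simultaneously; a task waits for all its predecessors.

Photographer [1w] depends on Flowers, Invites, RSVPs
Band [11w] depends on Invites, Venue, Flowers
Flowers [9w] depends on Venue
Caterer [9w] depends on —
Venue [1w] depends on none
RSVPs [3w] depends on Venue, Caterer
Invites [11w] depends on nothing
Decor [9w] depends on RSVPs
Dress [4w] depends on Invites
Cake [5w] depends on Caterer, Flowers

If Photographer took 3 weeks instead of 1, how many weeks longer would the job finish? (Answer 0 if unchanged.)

0

Actual critical path: Invites→Band = 11+11 = 22 ⇒ 22 weeks.
Photographer is off the critical path — its longest chain is 13 weeks, giving 9 of slack.
That remains the longest chain; total 22 weeks.
Change in finish: 22 − 22 = +0 weeks.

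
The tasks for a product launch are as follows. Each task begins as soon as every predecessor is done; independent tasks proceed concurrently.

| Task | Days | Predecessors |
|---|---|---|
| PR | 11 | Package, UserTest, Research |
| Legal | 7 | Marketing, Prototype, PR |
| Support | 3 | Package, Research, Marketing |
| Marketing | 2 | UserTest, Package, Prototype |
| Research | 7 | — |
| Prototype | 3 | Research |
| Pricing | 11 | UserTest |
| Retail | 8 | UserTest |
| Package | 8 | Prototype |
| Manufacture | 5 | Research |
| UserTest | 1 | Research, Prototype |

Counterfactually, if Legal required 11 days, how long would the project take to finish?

The binding path is Research→Prototype→Package→PR→Legal = 7+3+8+11+7 = 36; finish at 36 days.
Since Legal is critical, the +4 change carries straight to that chain (now 40 days).
That remains the longest chain; total 40 days.

40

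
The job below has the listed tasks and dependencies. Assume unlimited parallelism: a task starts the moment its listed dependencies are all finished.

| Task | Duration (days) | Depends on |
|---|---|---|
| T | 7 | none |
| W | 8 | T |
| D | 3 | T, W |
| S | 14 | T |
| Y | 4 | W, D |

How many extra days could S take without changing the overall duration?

1

Critical path: T→W→D→Y = 7+8+3+4 = 22, so the finish is 22 days.
Longest path through S: 21 days (earliest finish 21, latest finish 22).
Float = 22 − 21 = 1.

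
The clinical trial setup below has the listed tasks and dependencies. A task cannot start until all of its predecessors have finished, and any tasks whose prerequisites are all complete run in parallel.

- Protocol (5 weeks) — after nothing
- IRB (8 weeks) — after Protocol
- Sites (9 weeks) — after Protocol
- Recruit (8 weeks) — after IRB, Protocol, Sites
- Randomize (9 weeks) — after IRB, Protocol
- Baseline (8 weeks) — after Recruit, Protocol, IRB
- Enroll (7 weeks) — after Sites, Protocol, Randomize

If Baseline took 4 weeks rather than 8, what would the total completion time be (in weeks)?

29

The binding path is Protocol→Sites→Recruit→Baseline = 5+9+8+8 = 30; finish at 30 weeks.
Since Baseline is critical, the -4 change carries straight to that chain (now 26 weeks).
The binding chain switches to Protocol→IRB→Randomize→Enroll = 5+8+9+7 = 29; finish 29 weeks.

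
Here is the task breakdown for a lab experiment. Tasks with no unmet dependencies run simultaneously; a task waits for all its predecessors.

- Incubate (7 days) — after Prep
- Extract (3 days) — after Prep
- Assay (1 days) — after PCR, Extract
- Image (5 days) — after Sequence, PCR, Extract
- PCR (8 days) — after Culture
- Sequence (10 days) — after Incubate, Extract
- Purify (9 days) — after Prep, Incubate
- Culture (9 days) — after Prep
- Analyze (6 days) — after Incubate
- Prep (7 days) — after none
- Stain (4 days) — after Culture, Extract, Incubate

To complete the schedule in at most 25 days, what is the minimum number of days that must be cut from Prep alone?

4

Current finish: 29 days; target: 25.
Prep is on every critical path, so each day cut from Prep cuts the finish by one (this holds down to a finish of 23).
Need 29 − 25 = 4 days off Prep → Prep becomes 3 days, finish becomes 25.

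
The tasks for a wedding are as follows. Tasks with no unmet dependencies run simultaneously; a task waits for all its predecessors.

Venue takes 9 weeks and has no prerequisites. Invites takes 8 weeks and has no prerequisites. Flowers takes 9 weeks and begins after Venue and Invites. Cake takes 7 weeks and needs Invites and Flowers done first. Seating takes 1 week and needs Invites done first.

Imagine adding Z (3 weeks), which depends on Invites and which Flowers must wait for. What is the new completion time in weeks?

Originally the wedding takes 25 weeks.
With Z inserted, Flowers now waits for max(Venue, Invites, Z).
New critical path: Invites→Z→Flowers→Cake = 8+3+9+7 = 27 ⇒ 27 weeks.

27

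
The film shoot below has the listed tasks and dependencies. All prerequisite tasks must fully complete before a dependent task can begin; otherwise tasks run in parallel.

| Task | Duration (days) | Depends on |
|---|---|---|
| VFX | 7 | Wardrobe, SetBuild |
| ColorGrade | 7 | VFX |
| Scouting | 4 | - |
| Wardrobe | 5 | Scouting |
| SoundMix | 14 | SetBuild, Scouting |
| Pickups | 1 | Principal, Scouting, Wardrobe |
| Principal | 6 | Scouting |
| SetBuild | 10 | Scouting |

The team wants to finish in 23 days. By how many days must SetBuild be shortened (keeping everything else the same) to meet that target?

Current finish: 28 days; target: 23.
SetBuild is on every critical path, so each day cut from SetBuild cuts the finish by one (this holds down to a finish of 23).
Need 28 − 23 = 5 days off SetBuild → SetBuild becomes 5 days, finish becomes 23.

5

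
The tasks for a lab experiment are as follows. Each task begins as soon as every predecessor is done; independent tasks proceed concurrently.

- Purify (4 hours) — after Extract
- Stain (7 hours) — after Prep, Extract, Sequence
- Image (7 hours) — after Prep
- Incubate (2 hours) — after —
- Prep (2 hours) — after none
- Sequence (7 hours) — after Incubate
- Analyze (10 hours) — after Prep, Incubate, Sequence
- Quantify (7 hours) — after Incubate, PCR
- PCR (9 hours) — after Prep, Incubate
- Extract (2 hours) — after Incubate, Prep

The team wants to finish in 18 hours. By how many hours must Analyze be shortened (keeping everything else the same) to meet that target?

1

Current finish: 19 hours; target: 18.
Analyze is on every critical path, so each hour cut from Analyze cuts the finish by one (this holds down to a finish of 18).
Need 19 − 18 = 1 hour off Analyze → Analyze becomes 9 hours, finish becomes 18.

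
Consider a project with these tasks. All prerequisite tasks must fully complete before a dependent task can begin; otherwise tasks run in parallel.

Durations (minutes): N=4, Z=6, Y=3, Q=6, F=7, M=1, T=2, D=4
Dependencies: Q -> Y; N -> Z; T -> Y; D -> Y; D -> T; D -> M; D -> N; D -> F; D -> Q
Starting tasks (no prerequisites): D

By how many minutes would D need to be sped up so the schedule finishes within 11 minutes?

3

Current finish: 14 minutes; target: 11.
D is on every critical path, so each minute cut from D cuts the finish by one (this holds down to a finish of 11).
Need 14 − 11 = 3 minutes off D → D becomes 1 minute, finish becomes 11.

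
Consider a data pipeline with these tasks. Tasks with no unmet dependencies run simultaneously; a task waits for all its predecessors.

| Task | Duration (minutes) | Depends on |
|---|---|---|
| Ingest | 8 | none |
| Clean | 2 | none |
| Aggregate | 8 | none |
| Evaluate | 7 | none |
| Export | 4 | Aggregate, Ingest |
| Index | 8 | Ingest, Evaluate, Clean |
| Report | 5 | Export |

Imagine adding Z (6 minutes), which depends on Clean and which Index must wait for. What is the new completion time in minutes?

Originally the schedule takes 17 minutes.
With Z inserted, Index now waits for max(Ingest, Evaluate, Clean, Z).
New critical path: Ingest→Export→Report = 8+4+5 = 17 ⇒ 17 minutes.

17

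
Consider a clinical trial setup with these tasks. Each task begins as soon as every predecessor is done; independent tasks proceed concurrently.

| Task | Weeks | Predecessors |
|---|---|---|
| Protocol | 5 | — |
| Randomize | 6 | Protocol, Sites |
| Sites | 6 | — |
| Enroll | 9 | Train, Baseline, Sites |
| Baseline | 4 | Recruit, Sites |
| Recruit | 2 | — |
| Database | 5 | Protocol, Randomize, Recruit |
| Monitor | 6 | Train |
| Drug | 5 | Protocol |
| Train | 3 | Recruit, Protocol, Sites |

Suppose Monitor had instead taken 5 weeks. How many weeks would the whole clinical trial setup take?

19

The binding path is Sites→Baseline→Enroll = 6+4+9 = 19; finish at 19 weeks.
Monitor is off the critical path — its longest chain is 15 weeks, giving 4 of slack.
That remains the longest chain; total 19 weeks.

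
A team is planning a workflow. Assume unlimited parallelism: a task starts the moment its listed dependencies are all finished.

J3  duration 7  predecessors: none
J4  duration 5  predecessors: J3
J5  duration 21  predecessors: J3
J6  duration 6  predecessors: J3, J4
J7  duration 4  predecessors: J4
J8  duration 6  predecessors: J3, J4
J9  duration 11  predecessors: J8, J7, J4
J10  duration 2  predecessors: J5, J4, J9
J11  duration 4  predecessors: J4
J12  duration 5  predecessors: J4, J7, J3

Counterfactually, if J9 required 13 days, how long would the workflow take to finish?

Actual critical path: J3→J4→J8→J9→J10 = 7+5+6+11+2 = 31 ⇒ 31 days.
J9 lies on that path, so at 13 days the path becomes 33 days.
No other chain overtakes it, so the finish is 33 days.

33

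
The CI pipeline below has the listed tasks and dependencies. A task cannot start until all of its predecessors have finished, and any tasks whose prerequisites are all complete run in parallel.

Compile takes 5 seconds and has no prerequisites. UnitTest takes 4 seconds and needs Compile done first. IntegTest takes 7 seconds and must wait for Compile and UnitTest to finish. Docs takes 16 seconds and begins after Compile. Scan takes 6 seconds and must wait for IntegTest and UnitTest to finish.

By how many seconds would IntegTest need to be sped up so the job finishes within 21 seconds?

Current finish: 22 seconds; target: 21.
IntegTest is on every critical path, so each second cut from IntegTest cuts the finish by one (this holds down to a finish of 21).
Need 22 − 21 = 1 second off IntegTest → IntegTest becomes 6 seconds, finish becomes 21.

1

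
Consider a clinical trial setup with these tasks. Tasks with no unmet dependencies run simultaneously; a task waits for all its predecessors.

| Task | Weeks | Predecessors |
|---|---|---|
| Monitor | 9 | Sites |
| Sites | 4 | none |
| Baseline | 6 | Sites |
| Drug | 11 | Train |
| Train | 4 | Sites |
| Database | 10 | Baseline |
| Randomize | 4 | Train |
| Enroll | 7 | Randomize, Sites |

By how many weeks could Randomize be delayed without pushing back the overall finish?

1

The longest chain is Sites→Baseline→Database = 4+6+10 = 20; overall finish 20 weeks.
Randomize finishes as early as 12 and must finish by 13.
Float = 20 − 19 = 1.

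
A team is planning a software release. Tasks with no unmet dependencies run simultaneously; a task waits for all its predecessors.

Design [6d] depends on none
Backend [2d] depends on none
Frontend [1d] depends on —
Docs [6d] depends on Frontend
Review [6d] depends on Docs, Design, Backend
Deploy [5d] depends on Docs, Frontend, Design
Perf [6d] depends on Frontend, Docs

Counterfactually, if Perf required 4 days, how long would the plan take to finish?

13

Critical path before the change: Frontend→Docs→Perf = 1+6+6 = 13 giving 13 days.
Since Perf is critical, the -2 change carries straight to that chain (now 11 days).
Now Frontend→Docs→Review = 1+6+6 = 13 is longest, so the finish becomes 13 days.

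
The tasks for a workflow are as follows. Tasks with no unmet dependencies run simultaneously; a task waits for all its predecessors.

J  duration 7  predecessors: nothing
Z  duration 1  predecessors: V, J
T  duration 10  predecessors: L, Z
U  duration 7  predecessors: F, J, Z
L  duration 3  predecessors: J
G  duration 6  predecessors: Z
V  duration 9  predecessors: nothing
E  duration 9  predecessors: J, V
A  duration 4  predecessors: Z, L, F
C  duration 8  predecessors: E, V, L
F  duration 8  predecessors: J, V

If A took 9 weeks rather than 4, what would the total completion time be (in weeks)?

26

Critical path before the change: V→E→C = 9+9+8 = 26 giving 26 weeks.
A has 5 weeks of float (longest path through it is 21).
The binding chain switches to V→F→A = 9+8+9 = 26; finish 26 weeks.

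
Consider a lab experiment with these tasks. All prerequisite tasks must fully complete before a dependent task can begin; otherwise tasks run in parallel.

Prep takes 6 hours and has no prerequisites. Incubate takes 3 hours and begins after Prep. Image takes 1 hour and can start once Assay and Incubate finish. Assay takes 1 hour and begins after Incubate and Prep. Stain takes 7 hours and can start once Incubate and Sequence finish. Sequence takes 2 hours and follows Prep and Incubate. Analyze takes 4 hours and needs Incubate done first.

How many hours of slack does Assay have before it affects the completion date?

7

The longest chain is Prep→Incubate→Sequence→Stain = 6+3+2+7 = 18; overall finish 18 hours.
Assay finishes as early as 10 and must finish by 17.
Float = 18 − 11 = 7.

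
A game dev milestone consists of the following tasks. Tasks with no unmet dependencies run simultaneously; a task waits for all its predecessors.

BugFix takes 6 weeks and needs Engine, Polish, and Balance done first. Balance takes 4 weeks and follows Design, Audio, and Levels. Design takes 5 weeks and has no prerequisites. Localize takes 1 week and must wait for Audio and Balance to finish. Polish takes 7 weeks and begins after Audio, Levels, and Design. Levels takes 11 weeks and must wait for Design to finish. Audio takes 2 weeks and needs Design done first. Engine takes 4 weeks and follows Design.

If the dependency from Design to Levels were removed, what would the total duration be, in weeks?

24

Original critical path: Design→Levels→Polish→BugFix = 5+11+7+6 = 29 ⇒ 29 weeks.
Without Design→Levels, Levels's earliest start moves from 5 to 0.
The longest chain is now Levels→Polish→BugFix = 11+7+6 = 24, so the game dev milestone takes 24 weeks.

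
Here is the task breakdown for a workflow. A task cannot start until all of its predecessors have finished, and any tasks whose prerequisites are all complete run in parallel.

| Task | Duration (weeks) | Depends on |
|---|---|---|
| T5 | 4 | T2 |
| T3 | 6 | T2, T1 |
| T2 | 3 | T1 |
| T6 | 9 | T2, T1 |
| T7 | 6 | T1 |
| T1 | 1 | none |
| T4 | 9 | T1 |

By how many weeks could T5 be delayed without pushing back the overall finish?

The longest chain is T1→T2→T6 = 1+3+9 = 13; overall finish 13 weeks.
Longest path through T5: 8 weeks (earliest finish 8, latest finish 13).
Float = 13 − 8 = 5.

5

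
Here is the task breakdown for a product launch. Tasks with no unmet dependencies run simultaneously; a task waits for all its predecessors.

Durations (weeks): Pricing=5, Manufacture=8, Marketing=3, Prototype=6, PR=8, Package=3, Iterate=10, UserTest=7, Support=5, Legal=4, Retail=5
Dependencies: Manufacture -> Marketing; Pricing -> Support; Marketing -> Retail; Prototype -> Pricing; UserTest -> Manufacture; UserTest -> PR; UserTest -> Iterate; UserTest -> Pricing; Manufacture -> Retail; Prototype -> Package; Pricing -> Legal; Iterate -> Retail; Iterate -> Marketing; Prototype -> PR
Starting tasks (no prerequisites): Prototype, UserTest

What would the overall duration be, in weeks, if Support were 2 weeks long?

25

As given, the longest chain is UserTest→Iterate→Marketing→Retail = 7+10+3+5 = 25, so the finish is 25 weeks.
Support has 8 weeks of float (longest path through it is 17).
The critical path is still UserTest→Iterate→Marketing→Retail; finish is now 25 weeks.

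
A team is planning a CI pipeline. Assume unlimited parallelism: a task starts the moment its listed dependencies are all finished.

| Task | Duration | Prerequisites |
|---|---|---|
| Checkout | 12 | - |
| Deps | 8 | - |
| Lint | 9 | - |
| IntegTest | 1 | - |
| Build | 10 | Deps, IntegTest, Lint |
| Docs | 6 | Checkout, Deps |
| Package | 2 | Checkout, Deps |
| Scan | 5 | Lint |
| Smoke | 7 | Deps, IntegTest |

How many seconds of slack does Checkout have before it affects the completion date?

The longest chain is Lint→Build = 9+10 = 19; overall finish 19 seconds.
Checkout finishes as early as 12 and must finish by 13.
Slack of Checkout = 1 − 0 = 1 second.

1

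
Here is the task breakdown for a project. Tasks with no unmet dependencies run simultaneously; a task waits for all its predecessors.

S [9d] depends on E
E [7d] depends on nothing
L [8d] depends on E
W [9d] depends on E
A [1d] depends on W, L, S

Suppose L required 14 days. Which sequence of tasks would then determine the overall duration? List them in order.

E, L, A

Actual critical path: E→W→A = 7+9+1 = 17 ⇒ 17 days.
L is off the critical path — its longest chain is 16 days, giving 1 of slack.
New critical path: E→L→A = 7+14+1 = 22 ⇒ 22 days.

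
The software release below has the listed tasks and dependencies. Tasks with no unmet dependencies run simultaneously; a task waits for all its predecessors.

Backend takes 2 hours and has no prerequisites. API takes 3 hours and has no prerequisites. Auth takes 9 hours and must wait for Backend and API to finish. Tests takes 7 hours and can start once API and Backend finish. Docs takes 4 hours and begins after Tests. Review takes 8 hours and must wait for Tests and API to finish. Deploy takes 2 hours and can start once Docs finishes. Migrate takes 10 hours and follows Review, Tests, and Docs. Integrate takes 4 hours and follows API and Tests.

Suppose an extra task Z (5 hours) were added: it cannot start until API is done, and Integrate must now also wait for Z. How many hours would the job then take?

Originally the job takes 28 hours.
With Z inserted, Integrate now waits for max(API, Tests, Z).
New critical path: API→Tests→Review→Migrate = 3+7+8+10 = 28 ⇒ 28 hours.

28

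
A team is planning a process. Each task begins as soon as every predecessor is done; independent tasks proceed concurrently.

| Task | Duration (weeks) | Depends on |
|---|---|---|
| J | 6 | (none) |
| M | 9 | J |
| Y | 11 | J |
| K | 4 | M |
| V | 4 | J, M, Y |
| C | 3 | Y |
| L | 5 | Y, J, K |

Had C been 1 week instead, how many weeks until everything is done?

24

Actual critical path: J→M→K→L = 6+9+4+5 = 24 ⇒ 24 weeks.
The longest path through C is only 20 weeks, so C has float 4.
That remains the longest chain; total 24 weeks.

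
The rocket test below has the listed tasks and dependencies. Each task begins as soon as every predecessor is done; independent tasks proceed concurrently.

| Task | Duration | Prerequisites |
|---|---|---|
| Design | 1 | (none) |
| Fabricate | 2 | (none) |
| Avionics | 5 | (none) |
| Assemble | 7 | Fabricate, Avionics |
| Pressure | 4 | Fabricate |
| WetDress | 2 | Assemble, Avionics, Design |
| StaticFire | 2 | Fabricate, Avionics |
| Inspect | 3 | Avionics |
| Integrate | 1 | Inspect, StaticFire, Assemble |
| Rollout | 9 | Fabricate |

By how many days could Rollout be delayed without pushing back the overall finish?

3

Critical path: Avionics→Assemble→WetDress = 5+7+2 = 14, so the finish is 14 days.
Longest path through Rollout: 11 days (earliest finish 11, latest finish 14).
Float = 14 − 11 = 3.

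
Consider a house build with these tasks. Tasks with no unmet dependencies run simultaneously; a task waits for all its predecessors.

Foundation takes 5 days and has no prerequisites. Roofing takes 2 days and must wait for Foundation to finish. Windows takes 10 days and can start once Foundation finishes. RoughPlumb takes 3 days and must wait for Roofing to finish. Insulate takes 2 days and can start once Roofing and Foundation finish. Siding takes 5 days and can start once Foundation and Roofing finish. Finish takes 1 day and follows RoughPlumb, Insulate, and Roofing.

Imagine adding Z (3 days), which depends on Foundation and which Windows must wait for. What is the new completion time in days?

18

Originally the job takes 15 days.
With Z inserted, Windows now waits for max(Foundation, Z).
New critical path: Foundation→Z→Windows = 5+3+10 = 18 ⇒ 18 days.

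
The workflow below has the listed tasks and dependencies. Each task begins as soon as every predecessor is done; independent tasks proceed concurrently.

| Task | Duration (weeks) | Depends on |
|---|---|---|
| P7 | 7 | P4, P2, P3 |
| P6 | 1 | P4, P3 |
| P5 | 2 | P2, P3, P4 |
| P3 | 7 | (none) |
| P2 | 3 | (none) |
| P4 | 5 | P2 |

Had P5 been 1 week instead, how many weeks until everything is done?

15

As given, the longest chain is P2→P4→P7 = 3+5+7 = 15, so the finish is 15 weeks.
P5 is off the critical path — its longest chain is 10 weeks, giving 5 of slack.
No other chain overtakes it, so the finish is 15 weeks.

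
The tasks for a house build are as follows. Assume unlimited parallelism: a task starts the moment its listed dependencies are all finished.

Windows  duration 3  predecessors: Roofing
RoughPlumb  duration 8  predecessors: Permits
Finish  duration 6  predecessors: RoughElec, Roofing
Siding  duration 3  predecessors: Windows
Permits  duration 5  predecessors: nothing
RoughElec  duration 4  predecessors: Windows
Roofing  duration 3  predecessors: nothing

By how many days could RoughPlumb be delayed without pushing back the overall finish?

Critical path: Roofing→Windows→RoughElec→Finish = 3+3+4+6 = 16, so the finish is 16 days.
Longest path through RoughPlumb: 13 days (earliest finish 13, latest finish 16).
Float = 16 − 13 = 3.

3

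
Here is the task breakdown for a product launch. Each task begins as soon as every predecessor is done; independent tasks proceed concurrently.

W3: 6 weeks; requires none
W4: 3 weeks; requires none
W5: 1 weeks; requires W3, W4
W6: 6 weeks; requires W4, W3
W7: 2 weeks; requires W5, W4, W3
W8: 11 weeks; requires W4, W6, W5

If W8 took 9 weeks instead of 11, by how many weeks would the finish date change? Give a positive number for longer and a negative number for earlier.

-2

Critical path before the change: W3→W6→W8 = 6+6+11 = 23 giving 23 weeks.
Since W8 is critical, the -2 change carries straight to that chain (now 21 weeks).
The critical path is still W3→W6→W8; finish is now 21 weeks.
Change in finish: 21 − 23 = -2 weeks.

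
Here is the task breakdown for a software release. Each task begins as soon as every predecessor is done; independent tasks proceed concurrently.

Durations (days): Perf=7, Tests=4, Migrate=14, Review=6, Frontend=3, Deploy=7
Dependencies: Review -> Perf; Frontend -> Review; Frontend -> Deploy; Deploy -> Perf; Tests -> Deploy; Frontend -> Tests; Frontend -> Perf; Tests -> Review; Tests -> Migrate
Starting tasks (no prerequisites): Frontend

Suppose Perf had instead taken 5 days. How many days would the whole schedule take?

Actual critical path: Frontend→Tests→Deploy→Perf = 3+4+7+7 = 21 ⇒ 21 days.
Perf lies on that path, so at 5 days the path becomes 19 days.
New critical path: Frontend→Tests→Migrate = 3+4+14 = 21 ⇒ 21 days.

21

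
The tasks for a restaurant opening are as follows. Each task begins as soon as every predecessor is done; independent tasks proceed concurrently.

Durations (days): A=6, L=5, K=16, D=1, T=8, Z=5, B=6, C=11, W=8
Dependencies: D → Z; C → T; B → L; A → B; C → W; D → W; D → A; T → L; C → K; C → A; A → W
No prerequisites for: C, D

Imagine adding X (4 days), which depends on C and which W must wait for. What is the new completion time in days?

28

Originally the plan takes 28 days.
With X inserted, W now waits for max(A, D, C, X).
New critical path: C→A→B→L = 11+6+6+5 = 28 ⇒ 28 days.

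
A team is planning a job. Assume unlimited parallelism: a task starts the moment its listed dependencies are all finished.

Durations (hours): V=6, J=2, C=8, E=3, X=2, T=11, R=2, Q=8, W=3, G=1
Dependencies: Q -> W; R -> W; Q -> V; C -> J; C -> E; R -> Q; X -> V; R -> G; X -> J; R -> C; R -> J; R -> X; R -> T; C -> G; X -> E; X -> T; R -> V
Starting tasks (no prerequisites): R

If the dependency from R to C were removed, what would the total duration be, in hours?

16

Original critical path: R→Q→V = 2+8+6 = 16 ⇒ 16 hours.
Without R→C, C's earliest start moves from 2 to 0.
After: R→Q→V = 2+8+6 = 16 → 16 hours.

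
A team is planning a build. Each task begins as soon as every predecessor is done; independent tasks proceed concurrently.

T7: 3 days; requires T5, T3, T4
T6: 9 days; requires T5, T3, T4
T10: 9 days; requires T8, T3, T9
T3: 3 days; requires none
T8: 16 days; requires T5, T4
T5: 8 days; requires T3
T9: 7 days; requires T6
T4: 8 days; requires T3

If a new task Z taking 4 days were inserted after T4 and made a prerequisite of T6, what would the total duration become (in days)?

Originally the job takes 36 days.
With Z inserted, T6 now waits for max(T5, T3, T4, Z).
New critical path: T3→T4→Z→T6→T9→T10 = 3+8+4+9+7+9 = 40 ⇒ 40 days.

40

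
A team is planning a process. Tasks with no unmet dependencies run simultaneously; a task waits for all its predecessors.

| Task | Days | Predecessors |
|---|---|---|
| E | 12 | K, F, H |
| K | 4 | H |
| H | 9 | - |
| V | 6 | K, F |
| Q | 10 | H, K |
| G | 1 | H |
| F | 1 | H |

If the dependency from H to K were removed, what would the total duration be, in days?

With the dependency in place, H→K→E = 9+4+12 = 25 sets the finish at 25 days.
Without H→K, K's earliest start moves from 9 to 0.
New critical path: H→F→E = 9+1+12 = 22 ⇒ 22 days.

22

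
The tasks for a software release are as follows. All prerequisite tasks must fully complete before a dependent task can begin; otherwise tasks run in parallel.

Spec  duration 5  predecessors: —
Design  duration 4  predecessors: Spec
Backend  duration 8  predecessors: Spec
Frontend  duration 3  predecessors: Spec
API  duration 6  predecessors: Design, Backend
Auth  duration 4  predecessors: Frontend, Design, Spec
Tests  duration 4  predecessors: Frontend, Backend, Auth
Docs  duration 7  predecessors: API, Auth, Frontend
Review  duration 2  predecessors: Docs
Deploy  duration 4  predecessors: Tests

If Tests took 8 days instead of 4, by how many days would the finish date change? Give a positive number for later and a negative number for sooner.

0

Baseline: Spec→Backend→API→Docs→Review = 5+8+6+7+2 = 28 → 28 days.
Tests has 7 days of float (longest path through it is 21).
The critical path is still Spec→Backend→API→Docs→Review; finish is now 28 days.
Change in finish: 28 − 28 = +0 days.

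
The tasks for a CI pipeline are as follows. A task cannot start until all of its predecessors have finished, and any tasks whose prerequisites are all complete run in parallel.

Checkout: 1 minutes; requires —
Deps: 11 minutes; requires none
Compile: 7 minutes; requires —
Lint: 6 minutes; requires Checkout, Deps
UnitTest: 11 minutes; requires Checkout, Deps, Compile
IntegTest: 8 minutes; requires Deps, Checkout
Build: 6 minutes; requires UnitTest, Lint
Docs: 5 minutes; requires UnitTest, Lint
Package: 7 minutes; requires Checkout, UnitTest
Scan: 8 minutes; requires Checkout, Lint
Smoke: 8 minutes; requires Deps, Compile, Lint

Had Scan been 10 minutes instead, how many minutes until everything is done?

The binding path is Deps→UnitTest→Package = 11+11+7 = 29; finish at 29 minutes.
Scan has 4 minutes of float (longest path through it is 25).
That remains the longest chain; total 29 minutes.

29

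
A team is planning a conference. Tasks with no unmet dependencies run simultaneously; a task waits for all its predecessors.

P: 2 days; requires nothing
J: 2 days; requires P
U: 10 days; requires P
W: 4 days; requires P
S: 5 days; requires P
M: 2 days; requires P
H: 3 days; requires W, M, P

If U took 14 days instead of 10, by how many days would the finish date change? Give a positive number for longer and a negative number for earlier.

Baseline: P→U = 2+10 = 12 → 12 days.
U lies on that path, so at 14 days the path becomes 16 days.
No other chain overtakes it, so the finish is 16 days.
Change in finish: 16 − 12 = +4 days.

4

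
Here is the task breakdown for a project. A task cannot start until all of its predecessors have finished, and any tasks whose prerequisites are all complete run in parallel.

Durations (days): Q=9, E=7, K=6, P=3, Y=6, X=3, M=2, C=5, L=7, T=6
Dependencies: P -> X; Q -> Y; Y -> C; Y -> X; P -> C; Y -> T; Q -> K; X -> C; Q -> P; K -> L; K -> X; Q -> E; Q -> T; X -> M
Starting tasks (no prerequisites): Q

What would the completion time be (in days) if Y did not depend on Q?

Before: longest chain Q→K→X→C = 9+6+3+5 = 23, finish 23.
Without Q→Y, Y's earliest start moves from 9 to 0.
The longest chain is now Q→K→X→C = 9+6+3+5 = 23, so the plan takes 23 days.

23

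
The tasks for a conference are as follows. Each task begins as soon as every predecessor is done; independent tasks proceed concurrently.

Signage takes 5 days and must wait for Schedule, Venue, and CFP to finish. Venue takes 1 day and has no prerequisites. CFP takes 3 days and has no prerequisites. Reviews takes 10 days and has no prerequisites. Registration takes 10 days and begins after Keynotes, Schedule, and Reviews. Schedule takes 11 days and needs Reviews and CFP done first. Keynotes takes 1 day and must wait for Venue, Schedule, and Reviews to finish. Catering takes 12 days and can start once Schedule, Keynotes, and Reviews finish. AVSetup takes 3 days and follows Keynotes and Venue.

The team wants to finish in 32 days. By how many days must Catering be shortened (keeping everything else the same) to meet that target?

2

Current finish: 34 days; target: 32.
Catering is on every critical path, so each day cut from Catering cuts the finish by one (this holds down to a finish of 32).
Need 34 − 32 = 2 days off Catering → Catering becomes 10 days, finish becomes 32.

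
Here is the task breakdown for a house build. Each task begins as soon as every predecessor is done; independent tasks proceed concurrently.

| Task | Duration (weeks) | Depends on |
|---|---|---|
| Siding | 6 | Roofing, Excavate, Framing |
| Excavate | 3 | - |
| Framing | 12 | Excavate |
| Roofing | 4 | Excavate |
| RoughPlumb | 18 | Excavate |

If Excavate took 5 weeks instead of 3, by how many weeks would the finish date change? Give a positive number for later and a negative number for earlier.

2

Actual critical path: Excavate→Framing→Siding = 3+12+6 = 21 ⇒ 21 weeks.
Since Excavate is critical, the +2 change carries straight to that chain (now 23 weeks).
The critical path is still Excavate→Framing→Siding; finish is now 23 weeks.
Change in finish: 23 − 21 = +2 weeks.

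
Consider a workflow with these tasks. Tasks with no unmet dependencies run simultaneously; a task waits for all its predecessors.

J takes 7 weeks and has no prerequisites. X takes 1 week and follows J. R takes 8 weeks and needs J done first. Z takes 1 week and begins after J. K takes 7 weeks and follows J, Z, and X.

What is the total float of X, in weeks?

0

J→X→K = 7+1+7 = 15 sets the makespan at 15 weeks.
The longest chain containing X totals 15 weeks.
So X can slip 8 − 8 = 0 weeks.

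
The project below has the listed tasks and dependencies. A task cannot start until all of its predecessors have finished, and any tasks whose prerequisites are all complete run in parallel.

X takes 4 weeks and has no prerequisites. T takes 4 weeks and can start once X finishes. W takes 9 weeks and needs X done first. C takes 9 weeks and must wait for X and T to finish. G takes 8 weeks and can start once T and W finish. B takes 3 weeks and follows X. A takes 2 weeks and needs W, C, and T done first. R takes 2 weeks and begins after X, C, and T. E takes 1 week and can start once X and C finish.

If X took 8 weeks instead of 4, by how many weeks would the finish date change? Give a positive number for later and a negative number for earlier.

4

As given, the longest chain is X→W→G = 4+9+8 = 21, so the finish is 21 weeks.
X is on the critical path; changing it to 8 makes that path 25 weeks.
That remains the longest chain; total 25 weeks.
Change in finish: 25 − 21 = +4 weeks.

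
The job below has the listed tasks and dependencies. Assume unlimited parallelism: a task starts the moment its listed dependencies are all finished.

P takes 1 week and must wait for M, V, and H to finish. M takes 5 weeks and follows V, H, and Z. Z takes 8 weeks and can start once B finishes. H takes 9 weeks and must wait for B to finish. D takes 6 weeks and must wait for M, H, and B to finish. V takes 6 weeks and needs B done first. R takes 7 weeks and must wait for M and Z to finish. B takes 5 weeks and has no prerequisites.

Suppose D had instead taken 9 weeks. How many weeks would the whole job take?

28

As given, the longest chain is B→H→M→R = 5+9+5+7 = 26, so the finish is 26 weeks.
The longest path through D is only 25 weeks, so D has float 1.
The binding chain switches to B→H→M→D = 5+9+5+9 = 28; finish 28 weeks.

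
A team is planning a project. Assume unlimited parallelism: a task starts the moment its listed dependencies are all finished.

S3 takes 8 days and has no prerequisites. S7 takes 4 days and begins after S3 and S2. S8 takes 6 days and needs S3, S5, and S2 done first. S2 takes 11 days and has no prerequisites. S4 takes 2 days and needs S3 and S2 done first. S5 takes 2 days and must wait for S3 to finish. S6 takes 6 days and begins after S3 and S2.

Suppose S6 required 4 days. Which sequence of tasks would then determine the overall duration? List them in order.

S2, S8

Critical path before the change: S2→S6 = 11+6 = 17 giving 17 days.
Since S6 is critical, the -2 change carries straight to that chain (now 15 days).
Now S2→S8 = 11+6 = 17 is longest, so the finish becomes 17 days.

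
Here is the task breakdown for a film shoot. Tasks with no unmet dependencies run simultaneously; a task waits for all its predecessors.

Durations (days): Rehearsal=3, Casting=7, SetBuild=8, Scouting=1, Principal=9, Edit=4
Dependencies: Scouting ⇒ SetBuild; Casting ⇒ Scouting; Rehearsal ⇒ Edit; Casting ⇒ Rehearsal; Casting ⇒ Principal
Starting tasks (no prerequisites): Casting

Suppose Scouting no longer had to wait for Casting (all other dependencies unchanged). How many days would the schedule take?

Before: longest chain Casting→Scouting→SetBuild = 7+1+8 = 16, finish 16.
Without Casting→Scouting, Scouting's earliest start moves from 7 to 0.
After: Casting→Principal = 7+9 = 16 → 16 days.

16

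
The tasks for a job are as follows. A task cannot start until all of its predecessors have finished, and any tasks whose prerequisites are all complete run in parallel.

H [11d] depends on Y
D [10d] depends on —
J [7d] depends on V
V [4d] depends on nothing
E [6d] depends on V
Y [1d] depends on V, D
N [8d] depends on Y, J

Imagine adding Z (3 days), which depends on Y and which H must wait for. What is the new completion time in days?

25

Originally the plan takes 22 days.
With Z inserted, H now waits for max(Y, Z).
New critical path: D→Y→Z→H = 10+1+3+11 = 25 ⇒ 25 days.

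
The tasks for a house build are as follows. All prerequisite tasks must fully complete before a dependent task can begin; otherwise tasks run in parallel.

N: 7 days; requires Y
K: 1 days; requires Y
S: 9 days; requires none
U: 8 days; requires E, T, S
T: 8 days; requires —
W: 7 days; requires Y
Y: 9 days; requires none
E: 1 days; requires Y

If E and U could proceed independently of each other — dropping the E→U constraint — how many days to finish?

17

With the dependency in place, Y→E→U = 9+1+8 = 18 sets the finish at 18 days.
Without E→U, U's earliest start moves from 10 to 9.
New critical path: S→U = 9+8 = 17 ⇒ 17 days.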